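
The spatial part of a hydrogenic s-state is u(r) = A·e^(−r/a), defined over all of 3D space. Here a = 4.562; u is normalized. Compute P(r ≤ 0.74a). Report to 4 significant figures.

P ≈ 0.1861

Integrate the radial probability density 4πr²|u|² over r ≤ 0.74a.
A² is fixed by ∫₀^∞ 4πr²|u|² dr = 1, i.e. A² = (π·a^3)^(−1).
In terms of t = r/a (A², 4π and the length scale all cancel between numerator and denominator), P = [∫_{0}^{0.74} t^2·e^(-2·t) dt] / [∫_{0}^{∞} t^2·e^(-2·t) dt].
Using ∫ t^2·e^(-2·t) dt = -(2·t^2 + 2·t + 1)·e^(-2·t)/4, the numerator is 1/4 - 4469·e^(-37/25)/5000 and the denominator is 1/4.
Taking the ratio yields P = 0.18615.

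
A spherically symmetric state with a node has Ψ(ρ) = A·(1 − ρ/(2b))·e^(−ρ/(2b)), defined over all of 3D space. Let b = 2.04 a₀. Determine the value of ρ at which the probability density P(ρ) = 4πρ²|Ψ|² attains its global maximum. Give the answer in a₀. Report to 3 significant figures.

ρ ≈ 10.7 a₀

Differentiate P(ρ) = 4πρ²|Ψ|² with respect to ρ and set to zero.
Solving yields ρ = b·(√(5) + 3).
With b = 2.04, the most probable radial distance is 10.68 a₀.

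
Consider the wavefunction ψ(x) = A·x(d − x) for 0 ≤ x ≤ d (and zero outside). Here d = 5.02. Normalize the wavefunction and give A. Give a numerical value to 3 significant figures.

We need A² ∫|f|² dx = 1, taking the integral from 0 to d.
Expanding the polynomial and integrating term by term, with ψ = A·x(d − x), the integral evaluates to A²·[d^5/30].
With d = 5.02: A² = 0.009410 and A = 0.09701.

A ≈ 0.0970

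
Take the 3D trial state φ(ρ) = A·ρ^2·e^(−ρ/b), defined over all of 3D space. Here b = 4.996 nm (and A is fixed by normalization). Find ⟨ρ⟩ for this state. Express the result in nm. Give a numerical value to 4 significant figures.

⟨ρ⟩ ≈ 17.49 nm

By definition ⟨ρ⟩ = ∫ ρ |φ(ρ)|² 4πρ² dρ.
Since the A² factors cancel between numerator and denominator, ⟨ρ⟩ = 7·b/2.
With b = 4.996, ⟨ρ⟩ = 17.486.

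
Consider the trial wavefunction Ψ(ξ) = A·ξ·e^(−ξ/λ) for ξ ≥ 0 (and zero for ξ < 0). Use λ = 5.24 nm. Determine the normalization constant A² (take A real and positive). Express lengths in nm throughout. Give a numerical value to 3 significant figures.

Require ∫ |Ψ|² dξ = 1 over the whole domain.
The integral (without the A² prefactor) comes out to λ^3/4.
So A² = (λ^3/4)^(−1).
Substituting λ = 5.24 gives A² = 0.02780, so A = 0.1667.

A^2 ≈ 0.0278 nm^(-3)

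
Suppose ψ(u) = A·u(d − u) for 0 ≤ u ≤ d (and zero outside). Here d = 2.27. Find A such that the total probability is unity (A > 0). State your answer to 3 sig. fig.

A ≈ 0.705

Require ∫ |ψ|² du = 1 over the whole domain.
Expanding the polynomial and integrating term by term, carrying out the integral gives A² · d^5/30.
Hence A² = 1/[d^5/30].
With d = 2.27: A² = 0.4977 and A = 0.7055.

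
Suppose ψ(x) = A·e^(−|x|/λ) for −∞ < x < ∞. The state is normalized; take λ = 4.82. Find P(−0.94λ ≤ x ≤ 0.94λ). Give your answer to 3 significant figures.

P ≈ 0.847

P = ∫_{−0.94λ}^{0.94λ} |ψ(x)|² dx.
With A² fixed by ∫|ψ|² = 1, i.e. A² = (λ)^(−1), substitute and integrate.
By symmetry take twice the x ≥ 0 contribution in numerator and denominator; the 2's cancel. In terms of u = x/λ (A² and the length scale cancel between numerator and denominator), P = [∫_{0}^{0.94} e^(-2·u) du] / [∫_{0}^{∞} e^(-2·u) du].
An antiderivative of e^(-2·u) is -e^(-2·u)/2; evaluating from 0 to 0.94 gives 1/2 - e^(-47/25)/2, while the full integral is 1/2.
Taking the ratio, P = 0.8474.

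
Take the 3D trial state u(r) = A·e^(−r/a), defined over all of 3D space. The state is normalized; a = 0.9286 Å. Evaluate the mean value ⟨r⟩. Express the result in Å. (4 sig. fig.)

⟨r⟩ ≈ 1.393 Å

The expectation value is the |u|²-weighted average of r: ∫ r|u|² 4πr² dr.
The ratio of the moment integral to the normalization integral gives ⟨r⟩ = 3·a/2.
With a = 0.9286, ⟨r⟩ = 1.3929.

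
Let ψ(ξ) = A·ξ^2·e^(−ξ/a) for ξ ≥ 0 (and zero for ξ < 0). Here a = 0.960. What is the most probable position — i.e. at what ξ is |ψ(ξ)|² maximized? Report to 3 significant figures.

The maximum of |ψ(ξ)|² occurs where its derivative vanishes.
This gives ξ = 2·a.
With a = 0.960, the most probable position is 1.920.

ξ ≈ 1.92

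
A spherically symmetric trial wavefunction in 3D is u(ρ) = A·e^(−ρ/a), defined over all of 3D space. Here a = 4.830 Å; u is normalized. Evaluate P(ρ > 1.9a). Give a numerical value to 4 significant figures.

P ≈ 0.2689

With dV = 4πρ²dρ, the probability is ∫|u|² dV over ρ > 1.9a.
Normalization gives A² = 1/(π·a^3).
Let t = ρ/a; then A², 4π and the length scale all cancel, so P = ∫_{1.9}^{∞} t^2·e^(-2·t) dt ÷ ∫_{0}^{∞} t^2·e^(-2·t) dt.
An antiderivative of t^2·e^(-2·t) is -(2·t^2 + 2·t + 1)·e^(-2·t)/4; evaluating from 1.9 to ∞ gives 601·e^(-19/5)/200, while the full integral is 1/4.
This evaluates to P = 0.26890.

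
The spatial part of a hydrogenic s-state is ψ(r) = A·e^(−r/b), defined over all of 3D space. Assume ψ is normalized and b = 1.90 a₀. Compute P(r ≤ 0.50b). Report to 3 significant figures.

P = ∫ |ψ|² 4πr² dr over r ≤ 0.50b.
The full normalization integral is A²·[π·b^3] = 1, fixing A².
Substituting u = r/b, A², 4π and the length scale all cancel in the ratio: P = ∫_{0}^{0.50} u^2·e^(-2·u) du / ∫_{0}^{∞} u^2·e^(-2·u) du.
With ∫ u^2·e^(-2·u) du = -(2·u^2 + 2·u + 1)·e^(-2·u)/4 + C, the region integral is 1/4 - 5·e^(-1)/8 and the full one is 1/4.
Taking the ratio yields P = 0.08030.

P ≈ 0.0803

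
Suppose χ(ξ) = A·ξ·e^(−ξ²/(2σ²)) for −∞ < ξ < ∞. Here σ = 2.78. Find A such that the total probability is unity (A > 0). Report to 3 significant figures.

Normalization requires ∫|χ|² dξ = 1, integrated from −∞ to ∞.
Differentiating ∫e^(−αξ²) dξ = √(π/α) under α to get the higher moments, the integral (without the A² prefactor) comes out to √(π)·σ^3/2.
So A² = (√(π)·σ^3/2)^(−1).
Substituting σ = 2.78 gives A² = 0.05252, so A = 0.2292.

A ≈ 0.229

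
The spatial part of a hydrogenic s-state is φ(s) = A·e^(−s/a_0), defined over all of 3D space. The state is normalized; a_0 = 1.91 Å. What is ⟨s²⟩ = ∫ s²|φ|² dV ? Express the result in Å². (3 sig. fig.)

⟨s^2⟩ ≈ 10.9 Å^2

The expectation value is the |φ|²-weighted average of s^2: ∫ s^2|φ|² 4πs² ds.
With ∫₀^∞ s^4 e^(−αs) ds = 4!/α^5, evaluating both integrals, ⟨s²⟩ = 3·a_0^2.
Putting a_0 = 1.91 gives 10.94.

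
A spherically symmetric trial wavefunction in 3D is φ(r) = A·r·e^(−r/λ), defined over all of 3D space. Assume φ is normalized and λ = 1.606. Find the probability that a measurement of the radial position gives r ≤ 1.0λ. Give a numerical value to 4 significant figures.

P ≈ 0.05265

With dV = 4πr²dr, the probability is ∫|φ|² dV over r ≤ 1.0λ.
Normalization gives A² = 1/(3·π·λ^5).
Substituting u = r/λ, A², 4π and the length scale all cancel in the ratio: P = ∫_{0}^{1.0} u^4·e^(-2·u) du / ∫_{0}^{∞} u^4·e^(-2·u) du.
With ∫ u^4·e^(-2·u) du = -(u^4/2 + u^3 + 3·u^2/2 + 3·u/2 + 3/4)·e^(-2·u) + C, the region integral is 3/4 - 21·e^(-2)/4 and the full one is 3/4.
The region integral divided by the full integral gives P = 0.052653.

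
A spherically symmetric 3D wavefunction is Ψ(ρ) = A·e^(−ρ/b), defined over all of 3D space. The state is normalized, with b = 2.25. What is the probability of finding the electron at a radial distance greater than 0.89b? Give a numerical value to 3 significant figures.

With dV = 4πρ²dρ, the probability is ∫|Ψ|² dV over ρ > 0.89b.
The full normalization integral is A²·[π·b^3] = 1, fixing A².
Let u = ρ/b; then A², 4π and the length scale all cancel, so P = ∫_{0.89}^{∞} u^2·e^(-2·u) du ÷ ∫_{0}^{∞} u^2·e^(-2·u) du.
Using ∫ u^2·e^(-2·u) du = -(2·u^2 + 2·u + 1)·e^(-2·u)/4, the numerator is ≈ 0.18399 and the denominator is 1/4.
This evaluates to P = 0.7360.

P ≈ 0.736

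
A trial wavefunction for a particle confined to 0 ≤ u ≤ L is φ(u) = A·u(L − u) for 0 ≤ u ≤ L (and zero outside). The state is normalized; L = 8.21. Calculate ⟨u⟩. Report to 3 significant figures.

⟨u⟩ ≈ 4.11

⟨u⟩ = ∫ u |φ|² du over the full domain.
Expanding the polynomial and integrating term by term, evaluating both integrals, ⟨u⟩ = L/2.
Putting L = 8.21 gives 4.105.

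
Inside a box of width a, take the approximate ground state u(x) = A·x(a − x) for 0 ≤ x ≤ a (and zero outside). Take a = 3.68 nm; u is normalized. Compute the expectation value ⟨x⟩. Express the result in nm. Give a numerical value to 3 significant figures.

⟨x⟩ = ∫ x |u|² dx over the full domain.
Expanding the polynomial and integrating term by term, evaluating both integrals, ⟨x⟩ = a/2.
With a = 3.68, ⟨x⟩ = 1.840.

⟨x⟩ ≈ 1.84 nm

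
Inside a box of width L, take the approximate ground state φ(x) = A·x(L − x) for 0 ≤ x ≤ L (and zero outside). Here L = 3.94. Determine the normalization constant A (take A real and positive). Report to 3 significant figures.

The normalization condition is ∫|φ|² dx = 1 from 0 to L.
Expanding the polynomial and integrating term by term, the integral (without the A² prefactor) comes out to L^5/30.
Setting this equal to 1 gives A² = 1/(L^5/30).
Substituting L = 3.94 gives A² = 0.03160, so A = 0.1778.

A ≈ 0.178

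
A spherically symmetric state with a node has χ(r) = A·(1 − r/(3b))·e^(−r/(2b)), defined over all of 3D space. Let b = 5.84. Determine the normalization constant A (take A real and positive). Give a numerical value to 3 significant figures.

Require ∫ |χ|² 4πr² dr = 1 over the whole domain.
The angular integral contributes 4π, leaving ∫₀^∞ r²|χ|² dr.
Using ∫₀^∞ rⁿ e^(−αr) dr = n!/αⁿ⁺¹, carrying out the integral gives A² · 8·π·b^3/3.
Setting this equal to 1 gives A² = 1/(8·π·b^3/3).
With b = 5.84: A² = 0.0005993 and A = 0.02448.

A ≈ 0.0245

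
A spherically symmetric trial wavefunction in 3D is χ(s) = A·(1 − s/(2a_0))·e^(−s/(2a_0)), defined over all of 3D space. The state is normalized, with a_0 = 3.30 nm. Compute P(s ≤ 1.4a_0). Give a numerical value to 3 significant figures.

With dV = 4πs²ds, the probability is ∫|χ|² dV over s ≤ 1.4a_0.
The full normalization integral is A²·[8·π·a_0^3] = 1, fixing A².
In terms of u = s/a_0 (A², 4π and the length scale all cancel between numerator and denominator), P = [∫_{0}^{1.4} u^2·(1 - u/2)^2·e^(-u) du] / [∫_{0}^{∞} u^2·(1 - u/2)^2·e^(-u) du].
An antiderivative of u^2·(1 - u/2)^2·e^(-u) is -(u^4/4 + u^2 + 2·u + 2)·e^(-u); evaluating from 0 to 1.4 gives ≈ 0.096173, while the full integral is 2.
Taking the ratio yields P = 0.04809.

P ≈ 0.0481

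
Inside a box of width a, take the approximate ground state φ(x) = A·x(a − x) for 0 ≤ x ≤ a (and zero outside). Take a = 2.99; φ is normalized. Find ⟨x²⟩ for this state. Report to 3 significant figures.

⟨x^2⟩ ≈ 2.55

⟨x²⟩ = ∫ x^2 |φ|² dx over the full domain.
Expanding the polynomial and integrating term by term, the ratio of the moment integral to the normalization integral gives ⟨x²⟩ = 2·a^2/7.
With a = 2.99, ⟨x^2⟩ = 2.554.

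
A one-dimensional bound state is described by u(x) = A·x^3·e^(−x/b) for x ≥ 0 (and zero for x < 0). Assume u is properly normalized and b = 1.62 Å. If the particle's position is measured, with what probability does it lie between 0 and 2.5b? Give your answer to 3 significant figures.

P ≈ 0.238

The probability is P = ∫ |u|² dx over [0, 2.5b].
With A² fixed by ∫|u|² = 1, i.e. A² = (45·b^7/8)^(−1), substitute and integrate.
Substituting t = x/b, A² and the length scale cancel in the ratio: P = ∫_{0}^{2.5} t^6·e^(-2·t) dt / ∫_{0}^{∞} t^6·e^(-2·t) dt.
With ∫ t^6·e^(-2·t) dt = -(4·t^6 + 12·t^5 + 30·t^4 + 60·t^3 + 90·t^2 + 90·t + 45)·e^(-2·t)/8 + C, the region integral is ≈ 1.3377 and the full one is 45/8.
Evaluating gives P = 0.2378.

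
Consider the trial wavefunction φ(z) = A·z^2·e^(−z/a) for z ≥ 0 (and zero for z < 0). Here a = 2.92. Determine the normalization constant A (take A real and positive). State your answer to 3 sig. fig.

A ≈ 0.0793

Normalization requires ∫|φ|² dz = 1, integrated from 0 to ∞.
With ∫₀^∞ z^4 e^(−αz) dz = 4!/α^5, with φ = A·z^2·e^(−z/a), the integral evaluates to A²·[3·a^5/4].
Hence A² = 1/[3·a^5/4].
Substituting a = 2.92 gives A² = 0.006281, so A = 0.07925.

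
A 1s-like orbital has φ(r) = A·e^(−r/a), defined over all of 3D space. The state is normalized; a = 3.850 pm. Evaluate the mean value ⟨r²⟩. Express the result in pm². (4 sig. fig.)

The expectation value is the |φ|²-weighted average of r^2: ∫ r^2|φ|² 4πr² dr.
Recall ∫₀^∞ r^m e^(−r/β) dr = m!·β^(m+1), evaluating both integrals, ⟨r²⟩ = 3·a^2.
Putting a = 3.850 gives 44.468.

⟨r^2⟩ ≈ 44.47 pm^2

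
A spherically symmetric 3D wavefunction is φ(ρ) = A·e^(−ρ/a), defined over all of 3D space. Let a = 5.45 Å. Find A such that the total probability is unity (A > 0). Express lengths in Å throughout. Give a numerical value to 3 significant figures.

A ≈ 0.0443 Å^(-3/2)

We need A² ∫|f|² 4πρ² dρ = 1, taking the integral from 0 to ∞.
Carrying out the integral gives A² · π·a^3.
So A² = (π·a^3)^(−1).
With a = 5.45: A² = 0.001966 and A = 0.04434.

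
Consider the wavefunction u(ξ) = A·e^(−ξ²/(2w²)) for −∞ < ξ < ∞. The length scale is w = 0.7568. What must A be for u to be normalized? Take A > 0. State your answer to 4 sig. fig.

Normalization requires ∫|u|² dξ = 1, integrated from −∞ to ∞.
Differentiating ∫e^(−αξ²) dξ = √(π/α) under α to get the higher moments, carrying out the integral gives A² · √(π)·w.
Hence A² = 1/[√(π)·w].
With w = 0.7568: A² = 0.74549 and A = 0.86342.

A ≈ 0.8634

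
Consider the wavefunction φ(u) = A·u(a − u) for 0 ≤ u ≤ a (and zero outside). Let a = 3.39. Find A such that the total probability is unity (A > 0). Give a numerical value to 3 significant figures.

The normalization condition is ∫|φ|² du = 1 from 0 to a.
Carrying out the integral gives A² · a^5/30.
Setting this equal to 1 gives A² = 1/(a^5/30).
With a = 3.39: A² = 0.06701 and A = 0.2589.

A ≈ 0.259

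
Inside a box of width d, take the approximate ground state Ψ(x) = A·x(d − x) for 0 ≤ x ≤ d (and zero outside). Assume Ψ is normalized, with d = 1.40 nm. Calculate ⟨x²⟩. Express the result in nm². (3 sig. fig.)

The expectation value is the |Ψ|²-weighted average of x^2: ∫ x^2|Ψ|² dx.
Expanding the polynomial and integrating term by term, since the A² factors cancel between numerator and denominator, ⟨x²⟩ = 2·d^2/7.
With d = 1.40, ⟨x^2⟩ = 0.5600.

⟨x^2⟩ ≈ 0.560 nm^2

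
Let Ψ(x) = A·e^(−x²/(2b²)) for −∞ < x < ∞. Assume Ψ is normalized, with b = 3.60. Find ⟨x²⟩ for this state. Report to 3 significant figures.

By definition ⟨x²⟩ = ∫ x^2 |Ψ(x)|² dx.
Differentiating ∫e^(−αx²) dx = √(π/α) under α to get the higher moments, since the A² factors cancel between numerator and denominator, ⟨x²⟩ = b^2/2.
Putting b = 3.60 gives 6.480.

⟨x^2⟩ ≈ 6.48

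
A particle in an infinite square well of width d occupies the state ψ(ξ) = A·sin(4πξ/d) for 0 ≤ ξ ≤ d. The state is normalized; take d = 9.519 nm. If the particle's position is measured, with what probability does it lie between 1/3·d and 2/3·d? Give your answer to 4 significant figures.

P ≈ 0.4022

The probability is P = ∫ |ψ|² dξ over [1/3·d, 2/3·d].
With A² fixed by ∫|ψ|² = 1, i.e. A² = (d/2)^(−1), substitute and integrate.
Substituting u = ξ/d, A² and the length scale cancel in the ratio: P = ∫_{1/3}^{2/3} sin(4·π·u)^2 du / ∫_{0}^{1} sin(4·π·u)^2 du.
With ∫ sin(4·π·u)^2 du = u/2 - sin(4·π·u)·cos(4·π·u)/(8·π) + C, the region integral is √(3)/(16·π) + 1/6 and the full one is 1/2.
Taking the ratio, P = (√(3)/8 + π/3)/π.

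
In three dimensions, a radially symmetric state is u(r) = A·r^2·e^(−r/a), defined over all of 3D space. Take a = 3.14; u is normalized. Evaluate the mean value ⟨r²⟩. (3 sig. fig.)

The expectation value is the |u|²-weighted average of r^2: ∫ r^2|u|² 4πr² dr.
The ratio of the moment integral to the normalization integral gives ⟨r²⟩ = 14·a^2.
Putting a = 3.14 gives 138.0.

⟨r^2⟩ ≈ 138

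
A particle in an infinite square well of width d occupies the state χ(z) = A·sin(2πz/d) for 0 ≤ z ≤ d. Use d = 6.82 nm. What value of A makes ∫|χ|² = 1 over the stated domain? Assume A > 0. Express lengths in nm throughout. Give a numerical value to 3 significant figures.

Normalization requires ∫|χ|² dz = 1, integrated from 0 to d.
∫|χ|² dz = A²·(d/2).
Hence A² = 1/[d/2].
With d = 6.82: A² = 0.2933 and A = 0.5415.

A ≈ 0.542 nm^(-1/2)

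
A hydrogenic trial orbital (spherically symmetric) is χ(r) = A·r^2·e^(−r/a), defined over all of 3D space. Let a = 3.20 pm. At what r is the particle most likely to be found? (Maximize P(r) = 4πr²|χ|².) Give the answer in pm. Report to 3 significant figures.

r ≈ 9.60 pm

Set d/dr [P(r) = 4πr²|χ|²] = 0 and solve for r > 0.
This gives r = 3·a.
With a = 3.20, the most probable radial distance is 9.600 pm.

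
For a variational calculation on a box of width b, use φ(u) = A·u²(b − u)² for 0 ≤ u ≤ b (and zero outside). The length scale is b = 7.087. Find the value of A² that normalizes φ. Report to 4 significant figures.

The normalization condition is ∫|φ|² du = 1 from 0 to b.
Carrying out the integral gives A² · b^9/630.
Setting this equal to 1 gives A² = 1/(b^9/630).
Plugging in b = 7.087 yields A = 0.0037376.

A^2 ≈ 0.00001397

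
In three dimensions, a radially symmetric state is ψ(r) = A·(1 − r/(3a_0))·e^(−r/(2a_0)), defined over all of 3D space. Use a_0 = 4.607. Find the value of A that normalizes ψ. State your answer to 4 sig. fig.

A ≈ 0.03494

Normalization requires ∫|ψ|² 4πr² dr = 1, integrated from 0 to ∞.
Recall ∫₀^∞ r^m e^(−r/β) dr = m!·β^(m+1), carrying out the integral gives A² · 8·π·a_0^3/3.
So A² = (8·π·a_0^3/3)^(−1).
Plugging in a_0 = 4.607 yields A = 0.034939.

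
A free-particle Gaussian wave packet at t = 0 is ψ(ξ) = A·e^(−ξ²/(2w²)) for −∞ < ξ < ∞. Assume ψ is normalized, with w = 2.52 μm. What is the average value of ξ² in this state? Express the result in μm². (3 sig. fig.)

⟨ξ²⟩ = ∫ ξ^2 |ψ|² dξ over the full domain.
The ratio of the moment integral to the normalization integral gives ⟨ξ²⟩ = w^2/2.
Putting w = 2.52 gives 3.175.

⟨ξ^2⟩ ≈ 3.18 μm^2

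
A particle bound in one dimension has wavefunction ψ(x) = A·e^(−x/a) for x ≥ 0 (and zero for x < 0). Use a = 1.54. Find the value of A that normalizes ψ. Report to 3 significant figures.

Normalization requires ∫|ψ|² dx = 1, integrated from 0 to ∞.
∫|ψ|² dx = A²·(a/2).
So A² = (a/2)^(−1).
Plugging in a = 1.54 yields A = 1.140.

A ≈ 1.14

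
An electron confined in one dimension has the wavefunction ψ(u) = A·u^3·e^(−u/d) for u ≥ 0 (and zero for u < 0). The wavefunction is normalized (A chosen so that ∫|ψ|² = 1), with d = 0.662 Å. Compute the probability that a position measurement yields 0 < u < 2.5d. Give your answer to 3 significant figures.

|ψ|² is the probability density, so P = ∫_{0}^{2.5d} |ψ|² du.
With A² fixed by ∫|ψ|² = 1, i.e. A² = (45·d^7/8)^(−1), substitute and integrate.
Substituting t = u/d, A² and the length scale cancel in the ratio: P = ∫_{0}^{2.5} t^6·e^(-2·t) dt / ∫_{0}^{∞} t^6·e^(-2·t) dt.
An antiderivative of t^6·e^(-2·t) is -(4·t^6 + 12·t^5 + 30·t^4 + 60·t^3 + 90·t^2 + 90·t + 45)·e^(-2·t)/8; evaluating from 0 to 2.5 gives ≈ 1.3377, while the full integral is 45/8.
This works out to P = 0.2378.

P ≈ 0.238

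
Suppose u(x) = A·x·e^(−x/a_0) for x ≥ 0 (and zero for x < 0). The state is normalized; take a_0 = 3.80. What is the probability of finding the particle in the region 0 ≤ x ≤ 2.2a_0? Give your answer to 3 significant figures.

P = ∫_{0}^{2.2a_0} |u(x)|² dx.
The normalization integral ∫|u|²dx over the whole domain equals a_0^3/4·A², and A² cancels in the ratio.
Let t = x/a_0; then A² and the length scale cancel, so P = ∫_{0}^{2.2} t^2·e^(-2·t) dt ÷ ∫_{0}^{∞} t^2·e^(-2·t) dt.
An antiderivative of t^2·e^(-2·t) is -(2·t^2 + 2·t + 1)·e^(-2·t)/4; evaluating from 0 to 2.2 gives 1/4 - 377·e^(-22/5)/100, while the full integral is 1/4.
The result is P = 0.8149.

P ≈ 0.815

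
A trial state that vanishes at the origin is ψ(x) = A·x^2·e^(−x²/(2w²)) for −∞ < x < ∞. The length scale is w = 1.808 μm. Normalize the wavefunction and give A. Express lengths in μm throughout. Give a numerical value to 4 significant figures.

Require ∫ |ψ|² dx = 1 over the whole domain.
The integral (without the A² prefactor) comes out to 3·√(π)·w^5/4.
Hence A² = 1/[3·√(π)·w^5/4].
With w = 1.808: A² = 0.038938 and A = 0.19733.

A ≈ 0.1973 μm^(-5/2)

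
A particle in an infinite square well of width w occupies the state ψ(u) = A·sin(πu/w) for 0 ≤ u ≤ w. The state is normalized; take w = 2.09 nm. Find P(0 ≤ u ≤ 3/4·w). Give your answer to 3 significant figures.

The probability is P = ∫ |ψ|² du over [0, 3/4·w].
Since A² = 1/(w/2), this is the region integral divided by the full normalization integral.
Substituting t = u/w, A² and the length scale cancel in the ratio: P = ∫_{0}^{3/4} sin(π·t)^2 dt / ∫_{0}^{1} sin(π·t)^2 dt.
Using ∫ sin(π·t)^2 dt = t/2 - sin(2·π·t)/(4·π), the numerator is 1/(4·π) + 3/8 and the denominator is 1/2.
Evaluating gives P = (2 + 3·π)/(4·π).

P ≈ 0.909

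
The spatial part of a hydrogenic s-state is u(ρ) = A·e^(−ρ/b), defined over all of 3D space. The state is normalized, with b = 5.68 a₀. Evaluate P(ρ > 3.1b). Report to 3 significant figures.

With dV = 4πρ²dρ, the probability is ∫|u|² dV over ρ > 3.1b.
The full normalization integral is A²·[π·b^3] = 1, fixing A².
Let t = ρ/b; then A², 4π and the length scale all cancel, so P = ∫_{3.1}^{∞} t^2·e^(-2·t) dt ÷ ∫_{0}^{∞} t^2·e^(-2·t) dt.
An antiderivative of t^2·e^(-2·t) is -(2·t^2 + 2·t + 1)·e^(-2·t)/4; evaluating from 3.1 to ∞ gives 1321·e^(-31/5)/200, while the full integral is 1/4.
Taking the ratio yields P = 0.05362.

P ≈ 0.0536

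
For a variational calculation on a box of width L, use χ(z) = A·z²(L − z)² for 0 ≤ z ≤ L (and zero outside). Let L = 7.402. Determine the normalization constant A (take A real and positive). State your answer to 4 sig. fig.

A ≈ 0.003073

Normalization requires ∫|χ|² dz = 1, integrated from 0 to L.
Expanding the polynomial and integrating term by term, the integral (without the A² prefactor) comes out to L^9/630.
Hence A² = 1/[L^9/630].
With L = 7.402: A² = 0.0000094449 and A = 0.0030733.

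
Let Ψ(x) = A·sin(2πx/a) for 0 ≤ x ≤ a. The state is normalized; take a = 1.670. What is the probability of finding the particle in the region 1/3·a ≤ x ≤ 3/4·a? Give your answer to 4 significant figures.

P = ∫_{1/3·a}^{3/4·a} |Ψ(x)|² dx.
With A² fixed by ∫|Ψ|² = 1, i.e. A² = (a/2)^(−1), substitute and integrate.
Let u = x/a; then A² and the length scale cancel, so P = ∫_{1/3}^{3/4} sin(2·π·u)^2 du ÷ ∫_{0}^{1} sin(2·π·u)^2 du.
With ∫ sin(2·π·u)^2 du = u/2 - sin(4·π·u)/(8·π) + C, the region integral is -√(3)/(16·π) + 5/24 and the full one is 1/2.
The result is P = -√(3)/(8·π) + 5/12.

P ≈ 0.3478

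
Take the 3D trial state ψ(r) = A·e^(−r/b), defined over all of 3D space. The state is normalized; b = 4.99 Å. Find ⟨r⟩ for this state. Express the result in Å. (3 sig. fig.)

The expectation value is the |ψ|²-weighted average of r: ∫ r|ψ|² 4πr² dr.
Recall ∫₀^∞ r^m e^(−r/β) dr = m!·β^(m+1), evaluating both integrals, ⟨r⟩ = 3·b/2.
Putting b = 4.99 gives 7.485.

⟨r⟩ ≈ 7.49 Å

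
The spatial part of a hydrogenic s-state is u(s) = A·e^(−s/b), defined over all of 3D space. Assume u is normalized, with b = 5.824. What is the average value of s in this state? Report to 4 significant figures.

⟨s⟩ ≈ 8.736

By definition ⟨s⟩ = ∫ s |u(s)|² 4πs² ds.
Recall ∫₀^∞ s^m e^(−s/β) ds = m!·β^(m+1), the ratio of the moment integral to the normalization integral gives ⟨s⟩ = 3·b/2.
With b = 5.824, ⟨s⟩ = 8.7360.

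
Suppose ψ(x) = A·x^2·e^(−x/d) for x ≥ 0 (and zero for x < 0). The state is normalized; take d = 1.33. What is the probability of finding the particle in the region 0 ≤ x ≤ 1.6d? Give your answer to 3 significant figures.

P ≈ 0.219

P = ∫_{0}^{1.6d} |ψ(x)|² dx.
With A² fixed by ∫|ψ|² = 1, i.e. A² = (3·d^5/4)^(−1), substitute and integrate.
In terms of u = x/d (A² and the length scale cancel between numerator and denominator), P = [∫_{0}^{1.6} u^4·e^(-2·u) du] / [∫_{0}^{∞} u^4·e^(-2·u) du].
With ∫ u^4·e^(-2·u) du = -(u^4/2 + u^3 + 3·u^2/2 + 3·u/2 + 3/4)·e^(-2·u) + C, the region integral is ≈ 0.16454 and the full one is 3/4.
Taking the ratio, P = 0.2194.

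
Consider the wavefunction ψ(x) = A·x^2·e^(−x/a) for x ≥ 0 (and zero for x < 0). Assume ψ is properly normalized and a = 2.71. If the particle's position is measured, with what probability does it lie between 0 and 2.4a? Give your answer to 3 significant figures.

|ψ|² is the probability density, so P = ∫_{0}^{2.4a} |ψ|² dx.
The normalization integral ∫|ψ|²dx over the whole domain equals 3·a^5/4·A², and A² cancels in the ratio.
Substituting u = x/a, A² and the length scale cancel in the ratio: P = ∫_{0}^{2.4} u^4·e^(-2·u) du / ∫_{0}^{∞} u^4·e^(-2·u) du.
An antiderivative of u^4·e^(-2·u) is -(u^4/2 + u^3 + 3·u^2/2 + 3·u/2 + 3/4)·e^(-2·u); evaluating from 0 to 2.4 gives ≈ 0.39281, while the full integral is 3/4.
This works out to P = 0.5237.

P ≈ 0.524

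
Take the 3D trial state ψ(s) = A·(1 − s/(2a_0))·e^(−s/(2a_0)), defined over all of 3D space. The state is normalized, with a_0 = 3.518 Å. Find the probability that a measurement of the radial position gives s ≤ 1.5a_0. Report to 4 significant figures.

P = ∫ |ψ|² 4πs² ds over s ≤ 1.5a_0.
Normalization gives A² = 1/(8·π·a_0^3).
Let u = s/a_0; then A², 4π and the length scale all cancel, so P = ∫_{0}^{1.5} u^2·(1 - u/2)^2·e^(-u) du ÷ ∫_{0}^{∞} u^2·(1 - u/2)^2·e^(-u) du.
An antiderivative of u^2·(1 - u/2)^2·e^(-u) is -(u^4/4 + u^2 + 2·u + 2)·e^(-u); evaluating from 0 to 1.5 gives 2 - 545·e^(-3/2)/64, while the full integral is 2.
Taking the ratio yields P = 0.049954.

P ≈ 0.04995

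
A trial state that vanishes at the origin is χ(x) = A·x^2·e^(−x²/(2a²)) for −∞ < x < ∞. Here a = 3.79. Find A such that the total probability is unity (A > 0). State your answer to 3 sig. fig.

A ≈ 0.0310

Require ∫ |χ|² dx = 1 over the whole domain.
Carrying out the integral gives A² · 3·√(π)·a^5/4.
Hence A² = 1/[3·√(π)·a^5/4].
Plugging in a = 3.79 yields A = 0.03102.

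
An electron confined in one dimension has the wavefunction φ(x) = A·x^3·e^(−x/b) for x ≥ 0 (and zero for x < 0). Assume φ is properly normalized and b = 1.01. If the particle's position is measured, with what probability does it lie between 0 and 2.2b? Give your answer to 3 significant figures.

P ≈ 0.156

P = ∫_{0}^{2.2b} |φ(x)|² dx.
The normalization integral ∫|φ|²dx over the whole domain equals 45·b^7/8·A², and A² cancels in the ratio.
Let u = x/b; then A² and the length scale cancel, so P = ∫_{0}^{2.2} u^6·e^(-2·u) du ÷ ∫_{0}^{∞} u^6·e^(-2·u) du.
An antiderivative of u^6·e^(-2·u) is -(4·u^6 + 12·u^5 + 30·u^4 + 60·u^3 + 90·u^2 + 90·u + 45)·e^(-2·u)/8; evaluating from 0 to 2.2 gives ≈ 0.87950, while the full integral is 45/8.
The result is P = 0.1564.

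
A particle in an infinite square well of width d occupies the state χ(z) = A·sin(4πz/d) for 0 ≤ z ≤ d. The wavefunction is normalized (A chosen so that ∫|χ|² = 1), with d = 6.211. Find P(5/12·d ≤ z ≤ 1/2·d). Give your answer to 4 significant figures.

P ≈ 0.04888

|χ|² is the probability density, so P = ∫_{5/12·d}^{1/2·d} |χ|² dz.
The normalization integral ∫|χ|²dz over the whole domain equals d/2·A², and A² cancels in the ratio.
In terms of u = z/d (A² and the length scale cancel between numerator and denominator), P = [∫_{5/12}^{1/2} sin(4·π·u)^2 du] / [∫_{0}^{1} sin(4·π·u)^2 du].
With ∫ sin(4·π·u)^2 du = u/2 - sin(4·π·u)·cos(4·π·u)/(8·π) + C, the region integral is -√(3)/(32·π) + 1/24 and the full one is 1/2.
Taking the ratio, P = (-√(3)/16 + π/12)/π.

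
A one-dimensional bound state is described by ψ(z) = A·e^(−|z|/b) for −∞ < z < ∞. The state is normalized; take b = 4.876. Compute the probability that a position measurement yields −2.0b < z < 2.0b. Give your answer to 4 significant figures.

P ≈ 0.9817

|ψ|² is the probability density, so P = ∫_{−2.0b}^{2.0b} |ψ|² dz.
Since A² = 1/(b), this is the region integral divided by the full normalization integral.
By symmetry take twice the z ≥ 0 contribution in numerator and denominator; the 2's cancel. In terms of u = z/b (A² and the length scale cancel between numerator and denominator), P = [∫_{0}^{2.0} e^(-2·u) du] / [∫_{0}^{∞} e^(-2·u) du].
Using ∫ e^(-2·u) du = -e^(-2·u)/2, the numerator is 1/2 - e^(-4)/2 and the denominator is 1/2.
This works out to P = 0.98168.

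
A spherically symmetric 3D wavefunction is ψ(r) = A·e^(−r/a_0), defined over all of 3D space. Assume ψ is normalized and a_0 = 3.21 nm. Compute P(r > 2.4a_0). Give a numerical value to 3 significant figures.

With dV = 4πr²dr, the probability is ∫|ψ|² dV over r > 2.4a_0.
Normalization gives A² = 1/(π·a_0^3).
Let u = r/a_0; then A², 4π and the length scale all cancel, so P = ∫_{2.4}^{∞} u^2·e^(-2·u) du ÷ ∫_{0}^{∞} u^2·e^(-2·u) du.
Using ∫ u^2·e^(-2·u) du = -(2·u^2 + 2·u + 1)·e^(-2·u)/4, the numerator is 433·e^(-24/5)/100 and the denominator is 1/4.
This evaluates to P = 0.1425.

P ≈ 0.143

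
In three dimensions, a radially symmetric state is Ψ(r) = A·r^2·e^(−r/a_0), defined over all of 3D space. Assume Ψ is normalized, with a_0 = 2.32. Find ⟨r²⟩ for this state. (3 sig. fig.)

⟨r²⟩ = ∫ r^2 |Ψ|² 4πr² dr over the full domain.
Recall ∫₀^∞ r^m e^(−r/β) dr = m!·β^(m+1), evaluating both integrals, ⟨r²⟩ = 14·a_0^2.
With a_0 = 2.32, ⟨r^2⟩ = 75.35.

⟨r^2⟩ ≈ 75.4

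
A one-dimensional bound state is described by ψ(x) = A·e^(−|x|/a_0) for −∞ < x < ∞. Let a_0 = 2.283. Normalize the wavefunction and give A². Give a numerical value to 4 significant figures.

We need A² ∫|f|² dx = 1, taking the integral from −∞ to ∞.
The integral (without the A² prefactor) comes out to a_0.
Setting this equal to 1 gives A² = 1/(a_0).
With a_0 = 2.283: A² = 0.43802 and A = 0.66183.

A^2 ≈ 0.4380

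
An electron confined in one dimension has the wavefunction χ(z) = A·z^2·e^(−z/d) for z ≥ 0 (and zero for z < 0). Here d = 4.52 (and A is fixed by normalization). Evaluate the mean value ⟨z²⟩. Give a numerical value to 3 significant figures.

By definition ⟨z²⟩ = ∫ z^2 |χ(z)|² dz.
With ∫₀^∞ z^6 e^(−αz) dz = 6!/α^7, since the A² factors cancel between numerator and denominator, ⟨z²⟩ = 15·d^2/2.
Putting d = 4.52 gives 153.2.

⟨z^2⟩ ≈ 153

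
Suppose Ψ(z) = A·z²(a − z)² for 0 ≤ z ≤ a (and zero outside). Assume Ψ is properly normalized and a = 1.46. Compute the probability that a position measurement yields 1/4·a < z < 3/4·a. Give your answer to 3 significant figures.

|Ψ|² is the probability density, so P = ∫_{1/4·a}^{3/4·a} |Ψ|² dz.
The normalization integral ∫|Ψ|²dz over the whole domain equals a^9/630·A², and A² cancels in the ratio.
Let u = z/a; then A² and the length scale cancel, so P = ∫_{1/4}^{3/4} u^4·(1 - u)^4 du ÷ ∫_{0}^{1} u^4·(1 - u)^4 du.
With ∫ u^4·(1 - u)^4 du = u^5·(70·u^4 - 315·u^3 + 540·u^2 - 420·u + 126)/630 + C, the region integral is ≈ 0.0014320 and the full one is 1/630.
This works out to P = 0.9021.

P ≈ 0.902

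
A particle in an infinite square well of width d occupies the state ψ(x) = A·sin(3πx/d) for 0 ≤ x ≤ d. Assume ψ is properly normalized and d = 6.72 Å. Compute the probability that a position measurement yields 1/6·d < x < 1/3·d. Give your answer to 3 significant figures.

P = ∫_{1/6·d}^{1/3·d} |ψ(x)|² dx.
The normalization integral ∫|ψ|²dx over the whole domain equals d/2·A², and A² cancels in the ratio.
Substituting u = x/d, A² and the length scale cancel in the ratio: P = ∫_{1/6}^{1/3} sin(3·π·u)^2 du / ∫_{0}^{1} sin(3·π·u)^2 du.
With ∫ sin(3·π·u)^2 du = u/2 - sin(6·π·u)/(12·π) + C, the region integral is 1/12 and the full one is 1/2.
This works out to P = 1/6.

P ≈ 0.167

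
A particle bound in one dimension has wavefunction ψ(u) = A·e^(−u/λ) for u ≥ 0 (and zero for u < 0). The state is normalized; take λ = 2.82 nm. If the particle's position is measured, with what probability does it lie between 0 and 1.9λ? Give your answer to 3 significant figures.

P ≈ 0.978

The probability is P = ∫ |ψ|² du over [0, 1.9λ].
With A² fixed by ∫|ψ|² = 1, i.e. A² = (λ/2)^(−1), substitute and integrate.
In terms of t = u/λ (A² and the length scale cancel between numerator and denominator), P = [∫_{0}^{1.9} e^(-2·t) dt] / [∫_{0}^{∞} e^(-2·t) dt].
An antiderivative of e^(-2·t) is -e^(-2·t)/2; evaluating from 0 to 1.9 gives 1/2 - e^(-19/5)/2, while the full integral is 1/2.
The result is P = 0.9776.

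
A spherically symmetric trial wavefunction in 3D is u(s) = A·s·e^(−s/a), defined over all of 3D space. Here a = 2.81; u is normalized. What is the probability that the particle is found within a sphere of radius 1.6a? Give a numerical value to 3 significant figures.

P ≈ 0.219

Integrate the radial probability density 4πs²|u|² over s ≤ 1.6a.
A² is fixed by ∫₀^∞ 4πs²|u|² ds = 1, i.e. A² = (3·π·a^5)^(−1).
In terms of t = s/a (A², 4π and the length scale all cancel between numerator and denominator), P = [∫_{0}^{1.6} t^4·e^(-2·t) dt] / [∫_{0}^{∞} t^4·e^(-2·t) dt].
With ∫ t^4·e^(-2·t) dt = -(t^4/2 + t^3 + 3·t^2/2 + 3·t/2 + 3/4)·e^(-2·t) + C, the region integral is ≈ 0.16454 and the full one is 3/4.
This evaluates to P = 0.2194.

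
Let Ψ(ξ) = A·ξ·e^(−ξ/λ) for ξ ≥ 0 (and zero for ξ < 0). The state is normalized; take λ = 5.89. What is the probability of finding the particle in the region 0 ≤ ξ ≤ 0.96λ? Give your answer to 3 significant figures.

|Ψ|² is the probability density, so P = ∫_{0}^{0.96λ} |Ψ|² dξ.
With A² fixed by ∫|Ψ|² = 1, i.e. A² = (λ^3/4)^(−1), substitute and integrate.
In terms of u = ξ/λ (A² and the length scale cancel between numerator and denominator), P = [∫_{0}^{0.96} u^2·e^(-2·u) du] / [∫_{0}^{∞} u^2·e^(-2·u) du].
Using ∫ u^2·e^(-2·u) du = -(2·u^2 + 2·u + 1)·e^(-2·u)/4, the numerator is 1/4 - 2977·e^(-48/25)/2500 and the denominator is 1/4.
This works out to P = 0.3017.

P ≈ 0.302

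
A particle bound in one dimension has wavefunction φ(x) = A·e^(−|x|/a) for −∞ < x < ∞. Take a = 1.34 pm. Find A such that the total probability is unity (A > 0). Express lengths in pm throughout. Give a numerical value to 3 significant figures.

The normalization condition is ∫|φ|² dx = 1 from −∞ to ∞.
The integral (without the A² prefactor) comes out to a.
Plugging in a = 1.34 yields A = 0.8639.

A ≈ 0.864 pm^(-1/2)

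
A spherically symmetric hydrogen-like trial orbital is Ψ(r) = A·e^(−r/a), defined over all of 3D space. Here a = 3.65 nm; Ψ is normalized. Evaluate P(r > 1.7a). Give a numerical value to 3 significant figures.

P ≈ 0.340

Integrate the radial probability density 4πr²|Ψ|² over r > 1.7a.
A² is fixed by ∫₀^∞ 4πr²|Ψ|² dr = 1, i.e. A² = (π·a^3)^(−1).
Substituting u = r/a, A², 4π and the length scale all cancel in the ratio: P = ∫_{1.7}^{∞} u^2·e^(-2·u) du / ∫_{0}^{∞} u^2·e^(-2·u) du.
With ∫ u^2·e^(-2·u) du = -(2·u^2 + 2·u + 1)·e^(-2·u)/4 + C, the region integral is 509·e^(-17/5)/200 and the full one is 1/4.
The region integral divided by the full integral gives P = 0.3397.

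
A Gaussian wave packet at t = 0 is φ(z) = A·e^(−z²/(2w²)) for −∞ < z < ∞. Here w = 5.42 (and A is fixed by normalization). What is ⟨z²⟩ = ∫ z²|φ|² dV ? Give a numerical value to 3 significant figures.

⟨z²⟩ = ∫ z^2 |φ|² dz over the full domain.
Since the A² factors cancel between numerator and denominator, ⟨z²⟩ = w^2/2.
Putting w = 5.42 gives 14.69.

⟨z^2⟩ ≈ 14.7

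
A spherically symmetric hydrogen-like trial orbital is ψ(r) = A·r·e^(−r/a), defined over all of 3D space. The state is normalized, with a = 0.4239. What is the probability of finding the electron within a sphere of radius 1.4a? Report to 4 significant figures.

With dV = 4πr²dr, the probability is ∫|ψ|² dV over r ≤ 1.4a.
The full normalization integral is A²·[3·π·a^5] = 1, fixing A².
In terms of u = r/a (A², 4π and the length scale all cancel between numerator and denominator), P = [∫_{0}^{1.4} u^4·e^(-2·u) du] / [∫_{0}^{∞} u^4·e^(-2·u) du].
With ∫ u^4·e^(-2·u) du = -(u^4/2 + u^3 + 3·u^2/2 + 3·u/2 + 3/4)·e^(-2·u) + C, the region integral is ≈ 0.114243 and the full one is 3/4.
This evaluates to P = 0.15232.

P ≈ 0.1523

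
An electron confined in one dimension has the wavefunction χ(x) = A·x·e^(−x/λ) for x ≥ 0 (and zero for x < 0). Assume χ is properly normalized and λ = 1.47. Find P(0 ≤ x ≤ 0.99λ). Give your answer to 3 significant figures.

P ≈ 0.318

The probability is P = ∫ |χ|² dx over [0, 0.99λ].
The normalization integral ∫|χ|²dx over the whole domain equals λ^3/4·A², and A² cancels in the ratio.
Let u = x/λ; then A² and the length scale cancel, so P = ∫_{0}^{0.99} u^2·e^(-2·u) du ÷ ∫_{0}^{∞} u^2·e^(-2·u) du.
An antiderivative of u^2·e^(-2·u) is -(2·u^2 + 2·u + 1)·e^(-2·u)/4; evaluating from 0 to 0.99 gives ≈ 0.079478, while the full integral is 1/4.
This works out to P = 0.3179.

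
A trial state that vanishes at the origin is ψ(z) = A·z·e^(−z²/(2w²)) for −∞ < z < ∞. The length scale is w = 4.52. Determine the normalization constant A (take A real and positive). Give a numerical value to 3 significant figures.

A ≈ 0.111

The normalization condition is ∫|ψ|² dz = 1 from −∞ to ∞.
Differentiating ∫e^(−αz²) dz = √(π/α) under α to get the higher moments, with ψ = A·z·e^(−z²/(2w²)), the integral evaluates to A²·[√(π)·w^3/2].
Setting this equal to 1 gives A² = 1/(√(π)·w^3/2).
Plugging in w = 4.52 yields A = 0.1105.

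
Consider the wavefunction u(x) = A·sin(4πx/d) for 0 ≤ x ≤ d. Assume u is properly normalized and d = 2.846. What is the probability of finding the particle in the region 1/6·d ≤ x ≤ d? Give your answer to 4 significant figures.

|u|² is the probability density, so P = ∫_{1/6·d}^{d} |u|² dx.
With A² fixed by ∫|u|² = 1, i.e. A² = (d/2)^(−1), substitute and integrate.
Let t = x/d; then A² and the length scale cancel, so P = ∫_{1/6}^{1} sin(4·π·t)^2 dt ÷ ∫_{0}^{1} sin(4·π·t)^2 dt.
An antiderivative of sin(4·π·t)^2 is t/2 - sin(4·π·t)·cos(4·π·t)/(8·π); evaluating from 1/6 to 1 gives -√(3)/(32·π) + 5/12, while the full integral is 1/2.
The result is P = -√(3)/(16·π) + 5/6.

P ≈ 0.7989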